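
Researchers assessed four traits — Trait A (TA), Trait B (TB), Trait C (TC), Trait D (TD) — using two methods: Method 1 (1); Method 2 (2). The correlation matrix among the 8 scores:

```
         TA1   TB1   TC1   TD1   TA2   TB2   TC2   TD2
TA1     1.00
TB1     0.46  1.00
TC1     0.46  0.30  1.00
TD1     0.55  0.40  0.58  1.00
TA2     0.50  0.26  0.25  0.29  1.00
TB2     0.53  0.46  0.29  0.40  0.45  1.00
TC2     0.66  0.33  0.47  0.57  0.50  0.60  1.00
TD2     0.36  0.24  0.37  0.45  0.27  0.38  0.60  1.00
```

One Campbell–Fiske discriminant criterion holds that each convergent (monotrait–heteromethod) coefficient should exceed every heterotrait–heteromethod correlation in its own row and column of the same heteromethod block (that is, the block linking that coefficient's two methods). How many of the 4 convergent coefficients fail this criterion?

Convergent coefficients and their comparison sets:
TA (methods 1·2): 0.50 vs {0.53, 0.26, 0.66, 0.25, 0.36, 0.29} → fail.
TB (methods 1·2): 0.46 vs {0.26, 0.53, 0.33, 0.29, 0.24, 0.40} → fail.
TC (methods 1·2): 0.47 vs {0.25, 0.66, 0.29, 0.33, 0.37, 0.57} → fail.
TD (methods 1·2): 0.45 vs {0.29, 0.36, 0.40, 0.24, 0.57, 0.37} → fail.
4 of 4 fail.

4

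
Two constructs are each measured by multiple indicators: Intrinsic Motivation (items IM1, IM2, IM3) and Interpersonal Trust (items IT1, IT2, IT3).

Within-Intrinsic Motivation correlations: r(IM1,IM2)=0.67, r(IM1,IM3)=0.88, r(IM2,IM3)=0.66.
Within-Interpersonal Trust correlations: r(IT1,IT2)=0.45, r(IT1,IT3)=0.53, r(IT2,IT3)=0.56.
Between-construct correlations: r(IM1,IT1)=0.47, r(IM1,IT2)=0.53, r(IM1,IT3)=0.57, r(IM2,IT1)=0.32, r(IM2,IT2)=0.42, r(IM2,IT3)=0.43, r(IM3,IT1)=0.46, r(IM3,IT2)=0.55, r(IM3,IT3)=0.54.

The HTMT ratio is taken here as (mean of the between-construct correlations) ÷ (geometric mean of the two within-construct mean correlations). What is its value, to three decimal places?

0.775

Mean between = 4.29/9 = 0.4767.
Mean within-IM = 2.21/3 = 0.7367; mean within-IT = 1.54/3 = 0.5133.
Geometric mean = √(0.7367 × 0.5133) = 0.6149.
HTMT = 0.4767 / 0.6149 = 0.775.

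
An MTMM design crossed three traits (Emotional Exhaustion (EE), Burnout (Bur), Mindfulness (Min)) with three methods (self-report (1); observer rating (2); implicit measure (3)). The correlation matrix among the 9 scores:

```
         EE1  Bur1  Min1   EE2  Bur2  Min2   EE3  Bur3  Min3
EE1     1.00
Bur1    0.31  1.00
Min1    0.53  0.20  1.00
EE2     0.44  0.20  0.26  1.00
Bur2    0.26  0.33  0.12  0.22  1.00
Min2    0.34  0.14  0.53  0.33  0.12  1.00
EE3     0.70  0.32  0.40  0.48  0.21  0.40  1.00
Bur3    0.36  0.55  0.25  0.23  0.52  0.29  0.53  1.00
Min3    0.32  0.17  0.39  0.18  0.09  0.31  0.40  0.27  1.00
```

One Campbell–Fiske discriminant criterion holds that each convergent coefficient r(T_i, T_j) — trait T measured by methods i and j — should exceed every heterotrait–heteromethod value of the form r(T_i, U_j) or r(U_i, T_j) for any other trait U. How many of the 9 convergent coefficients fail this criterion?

Convergent coefficients and their comparison sets:
EE (methods 1·2): 0.44 vs {0.26, 0.20, 0.34, 0.26} → pass.
EE (methods 1·3): 0.70 vs {0.36, 0.32, 0.32, 0.40} → pass.
EE (methods 2·3): 0.48 vs {0.23, 0.21, 0.18, 0.40} → pass.
Bur (methods 1·2): 0.33 vs {0.20, 0.26, 0.14, 0.12} → pass.
Bur (methods 1·3): 0.55 vs {0.32, 0.36, 0.17, 0.25} → pass.
Bur (methods 2·3): 0.52 vs {0.21, 0.23, 0.09, 0.29} → pass.
Min (methods 1·2): 0.53 vs {0.26, 0.34, 0.12, 0.14} → pass.
Min (methods 1·3): 0.39 vs {0.40, 0.32, 0.25, 0.17} → fail.
Min (methods 2·3): 0.31 vs {0.40, 0.18, 0.29, 0.09} → fail.
2 of 9 fail.

2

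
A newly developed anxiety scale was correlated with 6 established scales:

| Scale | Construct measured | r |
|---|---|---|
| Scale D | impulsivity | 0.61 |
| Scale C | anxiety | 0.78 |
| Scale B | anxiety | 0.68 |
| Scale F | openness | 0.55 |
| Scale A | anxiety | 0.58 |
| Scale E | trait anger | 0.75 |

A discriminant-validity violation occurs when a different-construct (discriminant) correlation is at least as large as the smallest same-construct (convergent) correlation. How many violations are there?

Convergent (same construct = anxiety): Scale C, Scale B, Scale A.
Smallest convergent = 0.58. Discriminant values: 0.61, 0.55, 0.75; count ≥ 0.58 → 2.

2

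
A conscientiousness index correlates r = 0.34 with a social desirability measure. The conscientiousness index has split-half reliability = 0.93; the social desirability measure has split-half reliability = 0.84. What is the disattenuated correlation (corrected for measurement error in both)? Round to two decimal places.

r_true = r_obs / √(r_xx · r_yy) = 0.34 / √(0.93 × 0.84) = 0.34 / √0.7812 = 0.34 / 0.8839 ≈ 0.38.

0.38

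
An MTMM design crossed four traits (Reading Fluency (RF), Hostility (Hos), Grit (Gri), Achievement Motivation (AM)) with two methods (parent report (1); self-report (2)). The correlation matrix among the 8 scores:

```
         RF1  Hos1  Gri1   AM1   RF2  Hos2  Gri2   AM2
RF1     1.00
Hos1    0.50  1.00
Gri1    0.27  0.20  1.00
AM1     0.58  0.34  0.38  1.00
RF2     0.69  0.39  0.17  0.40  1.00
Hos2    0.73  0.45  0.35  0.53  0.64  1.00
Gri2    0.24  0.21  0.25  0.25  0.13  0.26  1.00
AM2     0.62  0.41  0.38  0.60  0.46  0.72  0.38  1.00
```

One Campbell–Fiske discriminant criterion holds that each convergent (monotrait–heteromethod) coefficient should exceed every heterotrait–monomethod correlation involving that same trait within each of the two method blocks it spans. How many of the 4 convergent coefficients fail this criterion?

3

Checking each validity diagonal entry against its comparison values:
RF (methods 1·2): 0.69 vs {0.50, 0.64, 0.27, 0.13, 0.58, 0.46} → pass.
Hos (methods 1·2): 0.45 vs {0.50, 0.64, 0.20, 0.26, 0.34, 0.72} → fail.
Gri (methods 1·2): 0.25 vs {0.27, 0.13, 0.20, 0.26, 0.38, 0.38} → fail.
AM (methods 1·2): 0.60 vs {0.58, 0.46, 0.34, 0.72, 0.38, 0.38} → fail.
3 of 4 fail.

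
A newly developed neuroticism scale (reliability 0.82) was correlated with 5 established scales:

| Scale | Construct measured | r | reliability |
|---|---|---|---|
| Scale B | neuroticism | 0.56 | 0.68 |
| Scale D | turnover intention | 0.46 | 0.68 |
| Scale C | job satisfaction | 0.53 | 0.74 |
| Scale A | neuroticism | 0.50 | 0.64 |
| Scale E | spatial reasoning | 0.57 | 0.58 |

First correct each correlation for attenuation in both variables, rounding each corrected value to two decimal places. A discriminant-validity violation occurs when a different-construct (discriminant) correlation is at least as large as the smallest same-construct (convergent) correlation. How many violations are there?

1

Disattenuated r (r / √(r_scale · r_new)):
  Scale B (conv): 0.56 / √(0.68·0.82) = 0.75
  Scale D (disc): 0.46 / √(0.68·0.82) = 0.62
  Scale C (disc): 0.53 / √(0.74·0.82) = 0.68
  Scale A (conv): 0.50 / √(0.64·0.82) = 0.69
  Scale E (disc): 0.57 / √(0.58·0.82) = 0.83
Smallest convergent = 0.69. Discriminant values: 0.62, 0.68, 0.83; count ≥ 0.69 → 1.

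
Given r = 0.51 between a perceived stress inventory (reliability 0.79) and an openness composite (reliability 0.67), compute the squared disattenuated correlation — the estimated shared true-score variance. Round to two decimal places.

Disattenuated r = 0.51 / √(0.79 × 0.67) = 0.51 / 0.7275 = 0.7010.
Shared true-score variance = 0.7010² = 0.4914 ≈ 0.49.

0.49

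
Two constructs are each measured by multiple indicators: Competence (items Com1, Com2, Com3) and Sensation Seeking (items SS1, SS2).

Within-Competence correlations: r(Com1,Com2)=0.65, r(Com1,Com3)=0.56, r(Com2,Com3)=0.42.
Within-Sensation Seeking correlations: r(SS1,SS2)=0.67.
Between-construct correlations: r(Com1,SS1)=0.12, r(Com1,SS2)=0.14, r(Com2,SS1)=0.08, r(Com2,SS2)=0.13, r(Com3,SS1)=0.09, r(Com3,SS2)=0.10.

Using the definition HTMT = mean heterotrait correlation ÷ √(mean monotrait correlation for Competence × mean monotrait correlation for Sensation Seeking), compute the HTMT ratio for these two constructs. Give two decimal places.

Between-construct mean = 0.66/6 = 0.1100.
Mean within-Com = 1.63/3 = 0.5433; mean within-SS = 0.67/1 = 0.6700.
Geometric mean = √(0.5433 × 0.6700) = 0.6033.
HTMT = 0.1100 / 0.6033 = 0.18.

0.18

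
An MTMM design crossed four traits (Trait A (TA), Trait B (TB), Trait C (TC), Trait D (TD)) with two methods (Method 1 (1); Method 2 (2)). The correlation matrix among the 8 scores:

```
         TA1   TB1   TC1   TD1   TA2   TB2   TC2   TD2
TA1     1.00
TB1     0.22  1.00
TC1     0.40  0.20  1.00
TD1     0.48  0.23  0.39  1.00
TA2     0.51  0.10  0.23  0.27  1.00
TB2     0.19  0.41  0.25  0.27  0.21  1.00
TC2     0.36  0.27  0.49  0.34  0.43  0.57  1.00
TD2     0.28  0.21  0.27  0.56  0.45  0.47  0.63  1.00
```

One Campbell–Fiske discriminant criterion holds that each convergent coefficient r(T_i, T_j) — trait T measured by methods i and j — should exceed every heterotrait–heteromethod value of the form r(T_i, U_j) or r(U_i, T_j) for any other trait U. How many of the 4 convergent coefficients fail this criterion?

0

Checking each validity diagonal entry against its comparison values:
TA (methods 1·2): 0.51 vs {0.19, 0.10, 0.36, 0.23, 0.28, 0.27} → pass.
TB (methods 1·2): 0.41 vs {0.10, 0.19, 0.27, 0.25, 0.21, 0.27} → pass.
TC (methods 1·2): 0.49 vs {0.23, 0.36, 0.25, 0.27, 0.27, 0.34} → pass.
TD (methods 1·2): 0.56 vs {0.27, 0.28, 0.27, 0.21, 0.34, 0.27} → pass.
0 of 4 fail.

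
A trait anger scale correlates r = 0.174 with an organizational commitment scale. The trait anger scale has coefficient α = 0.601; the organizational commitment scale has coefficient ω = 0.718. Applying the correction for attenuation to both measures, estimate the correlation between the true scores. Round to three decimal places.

0.265

r_true = r_obs / √(r_xx · r_yy) = 0.174 / √(0.601 × 0.718) = 0.174 / √0.431518 = 0.174 / 0.6569 ≈ 0.265.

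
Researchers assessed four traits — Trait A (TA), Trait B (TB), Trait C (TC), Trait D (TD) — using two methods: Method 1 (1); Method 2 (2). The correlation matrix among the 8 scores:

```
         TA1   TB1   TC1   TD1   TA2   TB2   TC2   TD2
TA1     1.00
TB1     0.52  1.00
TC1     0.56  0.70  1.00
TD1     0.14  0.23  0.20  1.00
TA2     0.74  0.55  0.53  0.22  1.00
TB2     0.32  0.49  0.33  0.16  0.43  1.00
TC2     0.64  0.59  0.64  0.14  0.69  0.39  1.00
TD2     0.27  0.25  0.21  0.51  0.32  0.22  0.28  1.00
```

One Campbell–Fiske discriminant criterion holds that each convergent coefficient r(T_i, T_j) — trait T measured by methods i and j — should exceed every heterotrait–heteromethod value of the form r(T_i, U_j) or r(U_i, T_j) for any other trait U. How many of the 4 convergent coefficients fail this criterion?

2

Convergent coefficients and their comparison sets:
TA (methods 1·2): 0.74 vs {0.32, 0.55, 0.64, 0.53, 0.27, 0.22} → pass.
TB (methods 1·2): 0.49 vs {0.55, 0.32, 0.59, 0.33, 0.25, 0.16} → fail.
TC (methods 1·2): 0.64 vs {0.53, 0.64, 0.33, 0.59, 0.21, 0.14} → fail.
TD (methods 1·2): 0.51 vs {0.22, 0.27, 0.16, 0.25, 0.14, 0.21} → pass.
2 of 4 fail.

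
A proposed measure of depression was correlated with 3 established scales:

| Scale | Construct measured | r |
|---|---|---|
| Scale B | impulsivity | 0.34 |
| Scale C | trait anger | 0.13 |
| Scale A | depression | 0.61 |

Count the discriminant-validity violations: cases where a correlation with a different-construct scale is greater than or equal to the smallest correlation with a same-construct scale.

Convergent (same construct = depression): Scale A.
Smallest convergent = 0.61. Discriminant values: 0.34, 0.13; count ≥ 0.61 → 0.

0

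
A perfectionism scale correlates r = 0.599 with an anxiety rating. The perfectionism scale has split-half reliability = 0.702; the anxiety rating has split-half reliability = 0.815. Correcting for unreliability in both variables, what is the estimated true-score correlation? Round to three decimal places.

r_true = r_obs / √(r_xx · r_yy) = 0.599 / √(0.702 × 0.815) = 0.599 / √0.572130 = 0.599 / 0.7564 ≈ 0.792.

0.792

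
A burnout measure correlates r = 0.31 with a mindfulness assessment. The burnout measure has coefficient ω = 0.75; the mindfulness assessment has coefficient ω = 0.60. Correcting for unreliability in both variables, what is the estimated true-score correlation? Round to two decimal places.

0.46

r_true = r_obs / √(r_xx · r_yy) = 0.31 / √(0.75 × 0.60) = 0.31 / √0.4500 = 0.31 / 0.6708 ≈ 0.46.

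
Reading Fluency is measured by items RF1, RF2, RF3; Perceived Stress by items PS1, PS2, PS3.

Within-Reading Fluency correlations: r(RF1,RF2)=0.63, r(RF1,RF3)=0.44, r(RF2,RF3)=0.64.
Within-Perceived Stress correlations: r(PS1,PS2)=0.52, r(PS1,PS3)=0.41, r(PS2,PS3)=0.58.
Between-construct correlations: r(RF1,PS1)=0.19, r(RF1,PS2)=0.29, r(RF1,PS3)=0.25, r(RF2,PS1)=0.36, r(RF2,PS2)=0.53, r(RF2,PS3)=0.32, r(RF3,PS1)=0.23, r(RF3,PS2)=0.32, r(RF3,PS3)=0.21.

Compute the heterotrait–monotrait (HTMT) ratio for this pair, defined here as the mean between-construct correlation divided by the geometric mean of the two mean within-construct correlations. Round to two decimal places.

0.56

Between-construct mean = 2.70/9 = 0.3000.
Mean within-RF = 1.71/3 = 0.5700; mean within-PS = 1.51/3 = 0.5033.
Geometric mean = √(0.5700 × 0.5033) = 0.5356.
HTMT = 0.3000 / 0.5356 = 0.56.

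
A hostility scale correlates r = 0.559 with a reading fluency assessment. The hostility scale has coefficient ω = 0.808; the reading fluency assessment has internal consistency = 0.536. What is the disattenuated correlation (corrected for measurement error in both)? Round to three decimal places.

r_true = r_obs / √(r_xx · r_yy) = 0.559 / √(0.808 × 0.536) = 0.559 / √0.433088 = 0.559 / 0.6581 ≈ 0.849.

0.849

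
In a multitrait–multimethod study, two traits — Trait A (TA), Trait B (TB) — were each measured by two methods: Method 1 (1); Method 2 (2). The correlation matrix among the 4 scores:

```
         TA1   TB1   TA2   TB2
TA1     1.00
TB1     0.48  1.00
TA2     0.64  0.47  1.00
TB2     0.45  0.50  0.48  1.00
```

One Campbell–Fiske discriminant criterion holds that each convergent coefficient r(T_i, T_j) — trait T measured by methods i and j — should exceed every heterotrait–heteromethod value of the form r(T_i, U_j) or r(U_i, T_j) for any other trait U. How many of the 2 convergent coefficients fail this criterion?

0

Checking each validity diagonal entry against its comparison values:
TA (methods 1·2): 0.64 vs {0.45, 0.47} → pass.
TB (methods 1·2): 0.50 vs {0.47, 0.45} → pass.
0 of 2 fail.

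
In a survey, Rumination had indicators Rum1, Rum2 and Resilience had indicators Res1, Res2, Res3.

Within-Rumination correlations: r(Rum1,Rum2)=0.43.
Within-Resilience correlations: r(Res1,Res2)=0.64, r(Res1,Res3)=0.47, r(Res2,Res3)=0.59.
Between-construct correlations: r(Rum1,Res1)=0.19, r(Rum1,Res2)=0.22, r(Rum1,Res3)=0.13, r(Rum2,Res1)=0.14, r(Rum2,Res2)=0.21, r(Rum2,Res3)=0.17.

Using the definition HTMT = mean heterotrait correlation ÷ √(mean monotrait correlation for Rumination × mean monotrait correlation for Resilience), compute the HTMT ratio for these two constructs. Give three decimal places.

Between-construct mean = 1.06/6 = 0.1767.
Mean within-Rum = 0.43/1 = 0.4300; mean within-Res = 1.70/3 = 0.5667.
Geometric mean = √(0.4300 × 0.5667) = 0.4936.
HTMT = 0.1767 / 0.4936 = 0.358.

0.358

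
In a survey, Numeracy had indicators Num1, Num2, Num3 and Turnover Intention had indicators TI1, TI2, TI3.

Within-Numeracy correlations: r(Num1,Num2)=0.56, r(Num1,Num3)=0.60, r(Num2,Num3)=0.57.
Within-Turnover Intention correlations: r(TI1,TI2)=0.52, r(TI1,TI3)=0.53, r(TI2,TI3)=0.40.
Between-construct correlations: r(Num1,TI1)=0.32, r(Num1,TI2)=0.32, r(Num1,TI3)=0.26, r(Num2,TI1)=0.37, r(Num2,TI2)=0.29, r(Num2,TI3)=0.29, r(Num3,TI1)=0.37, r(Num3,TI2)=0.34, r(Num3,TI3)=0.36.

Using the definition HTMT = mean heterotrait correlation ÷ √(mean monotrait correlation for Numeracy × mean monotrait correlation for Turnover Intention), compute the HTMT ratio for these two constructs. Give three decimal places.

Between-construct mean = 2.92/9 = 0.3244.
Mean within-Num = 1.73/3 = 0.5767; mean within-TI = 1.45/3 = 0.4833.
Geometric mean = √(0.5767 × 0.4833) = 0.5279.
HTMT = 0.3244 / 0.5279 = 0.615.

0.615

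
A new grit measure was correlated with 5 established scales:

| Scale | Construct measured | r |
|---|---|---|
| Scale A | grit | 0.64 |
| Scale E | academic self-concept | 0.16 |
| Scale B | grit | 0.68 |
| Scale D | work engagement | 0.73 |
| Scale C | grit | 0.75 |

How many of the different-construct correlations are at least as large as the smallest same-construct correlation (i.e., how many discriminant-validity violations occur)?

1

Convergent (same construct = grit): Scale A, Scale B, Scale C.
Smallest convergent = 0.64. Discriminant values: 0.16, 0.73; count ≥ 0.64 → 1.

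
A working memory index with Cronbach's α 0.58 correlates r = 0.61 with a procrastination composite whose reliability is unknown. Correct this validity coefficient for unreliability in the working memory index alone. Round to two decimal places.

0.80

Single correction: r_c = r_obs / √r_xx = 0.61 / √0.58 = 0.61 / 0.7616 ≈ 0.80.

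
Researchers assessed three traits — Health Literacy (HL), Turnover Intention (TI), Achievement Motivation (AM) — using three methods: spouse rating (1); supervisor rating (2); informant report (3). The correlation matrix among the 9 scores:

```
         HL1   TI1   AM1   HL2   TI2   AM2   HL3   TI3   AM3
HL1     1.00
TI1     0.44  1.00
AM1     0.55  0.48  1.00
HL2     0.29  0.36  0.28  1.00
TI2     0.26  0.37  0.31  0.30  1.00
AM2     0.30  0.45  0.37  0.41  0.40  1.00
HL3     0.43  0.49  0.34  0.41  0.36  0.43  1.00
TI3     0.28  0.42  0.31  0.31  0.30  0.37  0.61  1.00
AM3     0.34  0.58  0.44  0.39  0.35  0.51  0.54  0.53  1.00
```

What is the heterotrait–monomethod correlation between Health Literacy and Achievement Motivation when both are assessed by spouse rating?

0.55

Different traits, same method: r(HL1, AM1) = 0.55.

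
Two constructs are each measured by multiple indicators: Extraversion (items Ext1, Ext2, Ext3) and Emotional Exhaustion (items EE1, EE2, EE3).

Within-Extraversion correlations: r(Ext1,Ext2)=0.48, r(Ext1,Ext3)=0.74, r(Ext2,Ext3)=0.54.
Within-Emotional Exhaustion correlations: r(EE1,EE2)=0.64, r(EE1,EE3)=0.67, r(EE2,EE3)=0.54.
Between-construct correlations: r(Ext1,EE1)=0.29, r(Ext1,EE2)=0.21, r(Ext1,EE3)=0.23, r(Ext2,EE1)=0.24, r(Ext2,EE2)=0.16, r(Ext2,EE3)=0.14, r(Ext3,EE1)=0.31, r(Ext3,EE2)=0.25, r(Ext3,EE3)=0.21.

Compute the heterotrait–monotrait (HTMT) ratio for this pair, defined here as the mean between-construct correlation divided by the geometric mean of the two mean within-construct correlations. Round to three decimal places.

Mean between = 2.04/9 = 0.2267.
Mean within-Ext = 1.76/3 = 0.5867; mean within-EE = 1.85/3 = 0.6167.
Geometric mean = √(0.5867 × 0.6167) = 0.6015.
HTMT = 0.2267 / 0.6015 = 0.377.

0.377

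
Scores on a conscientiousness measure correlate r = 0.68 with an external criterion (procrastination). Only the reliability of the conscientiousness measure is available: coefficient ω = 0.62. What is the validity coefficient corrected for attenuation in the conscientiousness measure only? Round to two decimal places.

Single correction: r_c = r_obs / √r_xx = 0.68 / √0.62 = 0.68 / 0.7874 ≈ 0.86.

0.86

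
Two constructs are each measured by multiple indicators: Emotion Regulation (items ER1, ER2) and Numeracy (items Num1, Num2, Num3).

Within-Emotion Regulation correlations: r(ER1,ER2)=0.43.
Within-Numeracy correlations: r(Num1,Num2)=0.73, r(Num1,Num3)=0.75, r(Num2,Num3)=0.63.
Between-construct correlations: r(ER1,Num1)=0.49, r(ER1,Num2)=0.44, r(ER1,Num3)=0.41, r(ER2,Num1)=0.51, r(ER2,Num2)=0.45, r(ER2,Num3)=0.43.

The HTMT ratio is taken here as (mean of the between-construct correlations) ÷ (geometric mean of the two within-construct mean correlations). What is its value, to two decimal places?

0.83

Between-construct mean = 2.73/6 = 0.4550.
Mean within-ER = 0.43/1 = 0.4300; mean within-Num = 2.11/3 = 0.7033.
Geometric mean = √(0.4300 × 0.7033) = 0.5499.
HTMT = 0.4550 / 0.5499 = 0.83.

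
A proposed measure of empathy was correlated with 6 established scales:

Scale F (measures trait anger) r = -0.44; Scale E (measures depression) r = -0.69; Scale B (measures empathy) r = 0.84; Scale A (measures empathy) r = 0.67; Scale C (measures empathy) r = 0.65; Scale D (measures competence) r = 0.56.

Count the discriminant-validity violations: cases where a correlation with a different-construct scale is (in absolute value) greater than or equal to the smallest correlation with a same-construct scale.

1

Convergent (same construct = empathy): Scale B, Scale A, Scale C.
Smallest convergent = 0.65. Discriminant |r|: 0.44, 0.69, 0.56; count ≥ 0.65 → 1.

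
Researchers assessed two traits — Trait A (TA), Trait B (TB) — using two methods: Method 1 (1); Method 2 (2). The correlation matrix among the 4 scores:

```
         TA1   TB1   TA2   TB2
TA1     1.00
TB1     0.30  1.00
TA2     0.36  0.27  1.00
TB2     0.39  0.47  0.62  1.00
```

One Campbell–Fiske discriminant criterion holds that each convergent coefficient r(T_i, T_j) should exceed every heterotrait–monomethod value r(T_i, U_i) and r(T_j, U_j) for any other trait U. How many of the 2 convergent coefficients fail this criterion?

Checking each validity diagonal entry against its comparison values:
TA (methods 1·2): 0.36 vs {0.30, 0.62} → fail.
TB (methods 1·2): 0.47 vs {0.30, 0.62} → fail.
2 of 2 fail.

2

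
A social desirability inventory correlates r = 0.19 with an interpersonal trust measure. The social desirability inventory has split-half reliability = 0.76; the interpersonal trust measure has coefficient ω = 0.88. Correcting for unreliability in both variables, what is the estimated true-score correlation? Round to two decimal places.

r_true = r_obs / √(r_xx · r_yy) = 0.19 / √(0.76 × 0.88) = 0.19 / √0.6688 = 0.19 / 0.8178 ≈ 0.23.

0.23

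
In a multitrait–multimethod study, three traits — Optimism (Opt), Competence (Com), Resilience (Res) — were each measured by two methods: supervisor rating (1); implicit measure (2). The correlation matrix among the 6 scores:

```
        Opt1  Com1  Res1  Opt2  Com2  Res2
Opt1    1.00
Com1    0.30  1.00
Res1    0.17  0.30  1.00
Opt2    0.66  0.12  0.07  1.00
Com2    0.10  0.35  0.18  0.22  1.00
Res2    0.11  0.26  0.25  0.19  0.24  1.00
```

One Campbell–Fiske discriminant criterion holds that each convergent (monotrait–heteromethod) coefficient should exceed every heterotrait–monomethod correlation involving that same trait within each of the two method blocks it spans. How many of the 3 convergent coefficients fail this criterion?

1

Checking each validity diagonal entry against its comparison values:
Opt (methods 1·2): 0.66 vs {0.30, 0.22, 0.17, 0.19} → pass.
Com (methods 1·2): 0.35 vs {0.30, 0.22, 0.30, 0.24} → pass.
Res (methods 1·2): 0.25 vs {0.17, 0.19, 0.30, 0.24} → fail.
1 of 3 fail.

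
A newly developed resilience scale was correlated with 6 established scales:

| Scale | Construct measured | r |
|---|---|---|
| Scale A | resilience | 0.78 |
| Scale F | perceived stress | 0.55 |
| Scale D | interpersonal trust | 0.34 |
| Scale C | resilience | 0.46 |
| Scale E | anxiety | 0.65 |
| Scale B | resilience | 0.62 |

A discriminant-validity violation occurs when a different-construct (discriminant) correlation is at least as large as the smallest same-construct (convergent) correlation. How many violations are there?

Convergent (same construct = resilience): Scale A, Scale C, Scale B.
Smallest convergent = 0.46. Discriminant values: 0.55, 0.34, 0.65; count ≥ 0.46 → 2.

2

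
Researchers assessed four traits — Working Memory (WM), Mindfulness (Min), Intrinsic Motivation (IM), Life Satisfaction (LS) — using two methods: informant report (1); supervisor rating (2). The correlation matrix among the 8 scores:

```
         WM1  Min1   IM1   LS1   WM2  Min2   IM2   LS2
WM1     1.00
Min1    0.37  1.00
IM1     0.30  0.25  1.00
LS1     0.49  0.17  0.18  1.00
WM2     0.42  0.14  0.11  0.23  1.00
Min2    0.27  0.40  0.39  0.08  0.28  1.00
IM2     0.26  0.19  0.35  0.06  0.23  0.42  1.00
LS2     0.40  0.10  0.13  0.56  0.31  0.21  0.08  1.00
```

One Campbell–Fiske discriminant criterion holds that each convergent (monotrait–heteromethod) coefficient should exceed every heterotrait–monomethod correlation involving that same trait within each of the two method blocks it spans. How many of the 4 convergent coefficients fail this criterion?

3

Each convergent coefficient versus the relevant comparison correlations:
WM (methods 1·2): 0.42 vs {0.37, 0.28, 0.30, 0.23, 0.49, 0.31} → fail.
Min (methods 1·2): 0.40 vs {0.37, 0.28, 0.25, 0.42, 0.17, 0.21} → fail.
IM (methods 1·2): 0.35 vs {0.30, 0.23, 0.25, 0.42, 0.18, 0.08} → fail.
LS (methods 1·2): 0.56 vs {0.49, 0.31, 0.17, 0.21, 0.18, 0.08} → pass.
3 of 4 fail.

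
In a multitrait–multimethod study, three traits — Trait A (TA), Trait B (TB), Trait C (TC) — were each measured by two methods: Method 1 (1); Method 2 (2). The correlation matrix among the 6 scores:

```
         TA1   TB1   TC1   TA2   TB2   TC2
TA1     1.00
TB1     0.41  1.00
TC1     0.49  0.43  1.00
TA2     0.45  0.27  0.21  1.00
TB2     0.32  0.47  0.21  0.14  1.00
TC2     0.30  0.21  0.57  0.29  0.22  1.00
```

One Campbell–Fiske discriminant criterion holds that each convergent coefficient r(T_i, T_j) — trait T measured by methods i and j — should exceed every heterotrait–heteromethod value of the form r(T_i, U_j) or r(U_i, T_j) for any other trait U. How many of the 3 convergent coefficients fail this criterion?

0

Each convergent coefficient versus the relevant comparison correlations:
TA (methods 1·2): 0.45 vs {0.32, 0.27, 0.30, 0.21} → pass.
TB (methods 1·2): 0.47 vs {0.27, 0.32, 0.21, 0.21} → pass.
TC (methods 1·2): 0.57 vs {0.21, 0.30, 0.21, 0.21} → pass.
0 of 3 fail.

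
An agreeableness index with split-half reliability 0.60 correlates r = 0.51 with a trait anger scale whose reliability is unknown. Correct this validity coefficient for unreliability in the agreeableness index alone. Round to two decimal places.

Single correction: r_c = r_obs / √r_xx = 0.51 / √0.60 = 0.51 / 0.7746 ≈ 0.66.

0.66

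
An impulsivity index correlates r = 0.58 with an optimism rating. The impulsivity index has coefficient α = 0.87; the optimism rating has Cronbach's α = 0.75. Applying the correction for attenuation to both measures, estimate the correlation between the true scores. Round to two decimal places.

0.72

r_true = r_obs / √(r_xx · r_yy) = 0.58 / √(0.87 × 0.75) = 0.58 / √0.6525 = 0.58 / 0.8078 ≈ 0.72.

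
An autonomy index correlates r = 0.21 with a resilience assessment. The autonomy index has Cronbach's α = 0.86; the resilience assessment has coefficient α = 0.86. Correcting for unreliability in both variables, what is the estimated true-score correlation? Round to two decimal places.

r_true = r_obs / √(r_xx · r_yy) = 0.21 / √(0.86 × 0.86) = 0.21 / √0.7396 = 0.21 / 0.8600 ≈ 0.24.

0.24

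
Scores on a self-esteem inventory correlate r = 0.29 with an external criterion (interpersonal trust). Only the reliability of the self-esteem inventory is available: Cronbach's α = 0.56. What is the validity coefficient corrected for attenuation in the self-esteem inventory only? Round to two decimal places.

0.39

Single correction: r_c = r_obs / √r_xx = 0.29 / √0.56 = 0.29 / 0.7483 ≈ 0.39.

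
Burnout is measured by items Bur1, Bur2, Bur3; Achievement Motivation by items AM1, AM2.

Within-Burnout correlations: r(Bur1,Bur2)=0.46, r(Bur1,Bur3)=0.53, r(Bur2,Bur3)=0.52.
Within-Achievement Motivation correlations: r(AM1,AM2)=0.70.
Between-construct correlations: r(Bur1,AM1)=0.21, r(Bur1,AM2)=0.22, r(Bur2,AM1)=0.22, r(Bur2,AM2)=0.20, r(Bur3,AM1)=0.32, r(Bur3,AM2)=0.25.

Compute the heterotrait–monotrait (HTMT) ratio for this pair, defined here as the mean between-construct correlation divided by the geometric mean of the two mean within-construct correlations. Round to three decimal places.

0.399

Between-construct mean = 1.42/6 = 0.2367.
Mean within-Bur = 1.51/3 = 0.5033; mean within-AM = 0.70/1 = 0.7000.
Geometric mean = √(0.5033 × 0.7000) = 0.5936.
HTMT = 0.2367 / 0.5936 = 0.399.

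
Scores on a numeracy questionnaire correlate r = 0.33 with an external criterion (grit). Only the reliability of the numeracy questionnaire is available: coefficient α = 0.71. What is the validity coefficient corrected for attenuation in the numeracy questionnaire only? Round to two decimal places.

Single correction: r_c = r_obs / √r_xx = 0.33 / √0.71 = 0.33 / 0.8426 ≈ 0.39.

0.39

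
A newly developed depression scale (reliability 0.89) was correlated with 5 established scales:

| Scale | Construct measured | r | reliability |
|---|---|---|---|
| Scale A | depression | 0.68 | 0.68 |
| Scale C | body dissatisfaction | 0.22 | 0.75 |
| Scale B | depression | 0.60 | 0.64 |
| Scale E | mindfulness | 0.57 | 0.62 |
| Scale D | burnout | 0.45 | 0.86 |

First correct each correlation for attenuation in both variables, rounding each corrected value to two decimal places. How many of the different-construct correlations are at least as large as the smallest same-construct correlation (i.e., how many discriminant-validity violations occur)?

Disattenuated r (r / √(r_scale · r_new)):
  Scale A (conv): 0.68 / √(0.68·0.89) = 0.87
  Scale C (disc): 0.22 / √(0.75·0.89) = 0.27
  Scale B (conv): 0.60 / √(0.64·0.89) = 0.79
  Scale E (disc): 0.57 / √(0.62·0.89) = 0.77
  Scale D (disc): 0.45 / √(0.86·0.89) = 0.51
Smallest convergent = 0.79. Discriminant values: 0.27, 0.77, 0.51; count ≥ 0.79 → 0.

0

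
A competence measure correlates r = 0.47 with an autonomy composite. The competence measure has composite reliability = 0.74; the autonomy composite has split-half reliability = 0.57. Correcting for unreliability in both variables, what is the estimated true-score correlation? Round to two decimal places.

r_true = r_obs / √(r_xx · r_yy) = 0.47 / √(0.74 × 0.57) = 0.47 / √0.4218 = 0.47 / 0.6495 ≈ 0.72.

0.72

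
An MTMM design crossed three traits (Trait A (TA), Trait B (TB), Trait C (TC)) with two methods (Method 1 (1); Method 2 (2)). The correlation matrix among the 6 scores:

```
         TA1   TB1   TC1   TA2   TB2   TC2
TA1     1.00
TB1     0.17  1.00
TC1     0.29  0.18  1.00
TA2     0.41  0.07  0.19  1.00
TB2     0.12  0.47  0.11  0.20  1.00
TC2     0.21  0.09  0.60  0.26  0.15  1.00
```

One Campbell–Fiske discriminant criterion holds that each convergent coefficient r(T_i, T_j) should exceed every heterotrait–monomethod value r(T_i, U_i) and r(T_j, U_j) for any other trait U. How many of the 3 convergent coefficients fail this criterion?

Convergent coefficients and their comparison sets:
TA (methods 1·2): 0.41 vs {0.17, 0.20, 0.29, 0.26} → pass.
TB (methods 1·2): 0.47 vs {0.17, 0.20, 0.18, 0.15} → pass.
TC (methods 1·2): 0.60 vs {0.29, 0.26, 0.18, 0.15} → pass.
0 of 3 fail.

0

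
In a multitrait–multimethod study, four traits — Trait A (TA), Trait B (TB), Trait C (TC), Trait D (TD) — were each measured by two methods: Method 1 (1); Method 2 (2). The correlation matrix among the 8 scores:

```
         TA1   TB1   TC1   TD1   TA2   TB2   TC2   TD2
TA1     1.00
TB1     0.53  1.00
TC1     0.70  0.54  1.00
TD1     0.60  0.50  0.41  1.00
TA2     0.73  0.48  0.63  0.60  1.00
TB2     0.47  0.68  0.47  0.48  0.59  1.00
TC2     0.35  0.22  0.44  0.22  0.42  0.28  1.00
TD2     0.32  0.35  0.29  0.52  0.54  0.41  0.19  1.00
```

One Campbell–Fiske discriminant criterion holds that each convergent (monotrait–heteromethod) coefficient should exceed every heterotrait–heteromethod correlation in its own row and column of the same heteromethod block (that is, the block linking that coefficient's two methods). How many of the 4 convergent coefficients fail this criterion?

2

Convergent coefficients and their comparison sets:
TA (methods 1·2): 0.73 vs {0.47, 0.48, 0.35, 0.63, 0.32, 0.60} → pass.
TB (methods 1·2): 0.68 vs {0.48, 0.47, 0.22, 0.47, 0.35, 0.48} → pass.
TC (methods 1·2): 0.44 vs {0.63, 0.35, 0.47, 0.22, 0.29, 0.22} → fail.
TD (methods 1·2): 0.52 vs {0.60, 0.32, 0.48, 0.35, 0.22, 0.29} → fail.
2 of 4 fail.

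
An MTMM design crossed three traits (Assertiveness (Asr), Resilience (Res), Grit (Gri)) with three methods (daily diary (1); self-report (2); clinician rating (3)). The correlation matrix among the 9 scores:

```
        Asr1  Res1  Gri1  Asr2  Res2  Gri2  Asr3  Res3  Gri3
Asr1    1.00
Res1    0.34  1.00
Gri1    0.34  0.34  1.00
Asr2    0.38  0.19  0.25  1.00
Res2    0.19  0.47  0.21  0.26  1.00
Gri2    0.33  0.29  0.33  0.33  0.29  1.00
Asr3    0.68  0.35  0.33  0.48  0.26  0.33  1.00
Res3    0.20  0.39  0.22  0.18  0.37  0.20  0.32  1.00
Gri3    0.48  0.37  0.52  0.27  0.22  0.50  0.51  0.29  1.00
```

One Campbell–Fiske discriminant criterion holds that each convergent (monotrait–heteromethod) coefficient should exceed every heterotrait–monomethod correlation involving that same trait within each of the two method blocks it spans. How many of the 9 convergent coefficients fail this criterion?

3

Checking each validity diagonal entry against its comparison values:
Asr (methods 1·2): 0.38 vs {0.34, 0.26, 0.34, 0.33} → pass.
Asr (methods 1·3): 0.68 vs {0.34, 0.32, 0.34, 0.51} → pass.
Asr (methods 2·3): 0.48 vs {0.26, 0.32, 0.33, 0.51} → fail.
Res (methods 1·2): 0.47 vs {0.34, 0.26, 0.34, 0.29} → pass.
Res (methods 1·3): 0.39 vs {0.34, 0.32, 0.34, 0.29} → pass.
Res (methods 2·3): 0.37 vs {0.26, 0.32, 0.29, 0.29} → pass.
Gri (methods 1·2): 0.33 vs {0.34, 0.33, 0.34, 0.29} → fail.
Gri (methods 1·3): 0.52 vs {0.34, 0.51, 0.34, 0.29} → pass.
Gri (methods 2·3): 0.50 vs {0.33, 0.51, 0.29, 0.29} → fail.
3 of 9 fail.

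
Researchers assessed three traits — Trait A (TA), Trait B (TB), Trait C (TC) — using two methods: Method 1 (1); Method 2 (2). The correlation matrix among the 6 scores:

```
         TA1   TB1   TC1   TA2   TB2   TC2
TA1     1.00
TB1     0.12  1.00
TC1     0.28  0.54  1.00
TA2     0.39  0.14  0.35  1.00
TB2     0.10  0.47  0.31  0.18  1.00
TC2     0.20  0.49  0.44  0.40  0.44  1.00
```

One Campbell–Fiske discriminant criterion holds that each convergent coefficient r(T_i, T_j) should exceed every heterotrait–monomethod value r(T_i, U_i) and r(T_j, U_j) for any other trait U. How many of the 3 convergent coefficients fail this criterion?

3

Convergent coefficients and their comparison sets:
TA (methods 1·2): 0.39 vs {0.12, 0.18, 0.28, 0.40} → fail.
TB (methods 1·2): 0.47 vs {0.12, 0.18, 0.54, 0.44} → fail.
TC (methods 1·2): 0.44 vs {0.28, 0.40, 0.54, 0.44} → fail.
3 of 3 fail.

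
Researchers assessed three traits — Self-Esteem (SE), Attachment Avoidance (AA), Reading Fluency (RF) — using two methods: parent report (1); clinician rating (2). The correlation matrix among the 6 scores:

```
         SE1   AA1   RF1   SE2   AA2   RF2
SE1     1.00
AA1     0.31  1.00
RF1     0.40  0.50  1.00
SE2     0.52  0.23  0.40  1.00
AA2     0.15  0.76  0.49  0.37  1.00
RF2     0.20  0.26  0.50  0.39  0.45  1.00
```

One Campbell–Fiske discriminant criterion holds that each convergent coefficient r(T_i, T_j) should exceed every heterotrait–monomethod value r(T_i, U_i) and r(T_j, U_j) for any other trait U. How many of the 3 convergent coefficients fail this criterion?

Convergent coefficients and their comparison sets:
SE (methods 1·2): 0.52 vs {0.31, 0.37, 0.40, 0.39} → pass.
AA (methods 1·2): 0.76 vs {0.31, 0.37, 0.50, 0.45} → pass.
RF (methods 1·2): 0.50 vs {0.40, 0.39, 0.50, 0.45} → fail.
1 of 3 fail.

1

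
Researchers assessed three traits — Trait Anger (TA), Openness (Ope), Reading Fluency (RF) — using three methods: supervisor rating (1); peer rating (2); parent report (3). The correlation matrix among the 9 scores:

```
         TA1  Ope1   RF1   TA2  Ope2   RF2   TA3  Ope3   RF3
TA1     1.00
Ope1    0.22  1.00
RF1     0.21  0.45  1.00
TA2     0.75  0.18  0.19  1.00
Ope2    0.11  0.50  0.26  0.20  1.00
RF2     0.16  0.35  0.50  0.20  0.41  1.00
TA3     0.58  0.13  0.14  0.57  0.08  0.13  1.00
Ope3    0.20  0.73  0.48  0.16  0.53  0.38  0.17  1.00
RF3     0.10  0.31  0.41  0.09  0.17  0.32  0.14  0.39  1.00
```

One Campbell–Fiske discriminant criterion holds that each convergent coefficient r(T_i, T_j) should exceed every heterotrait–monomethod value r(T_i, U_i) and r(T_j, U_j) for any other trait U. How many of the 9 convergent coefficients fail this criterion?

Each convergent coefficient versus the relevant comparison correlations:
TA (methods 1·2): 0.75 vs {0.22, 0.20, 0.21, 0.20} → pass.
TA (methods 1·3): 0.58 vs {0.22, 0.17, 0.21, 0.14} → pass.
TA (methods 2·3): 0.57 vs {0.20, 0.17, 0.20, 0.14} → pass.
Ope (methods 1·2): 0.50 vs {0.22, 0.20, 0.45, 0.41} → pass.
Ope (methods 1·3): 0.73 vs {0.22, 0.17, 0.45, 0.39} → pass.
Ope (methods 2·3): 0.53 vs {0.20, 0.17, 0.41, 0.39} → pass.
RF (methods 1·2): 0.50 vs {0.21, 0.20, 0.45, 0.41} → pass.
RF (methods 1·3): 0.41 vs {0.21, 0.14, 0.45, 0.39} → fail.
RF (methods 2·3): 0.32 vs {0.20, 0.14, 0.41, 0.39} → fail.
2 of 9 fail.

2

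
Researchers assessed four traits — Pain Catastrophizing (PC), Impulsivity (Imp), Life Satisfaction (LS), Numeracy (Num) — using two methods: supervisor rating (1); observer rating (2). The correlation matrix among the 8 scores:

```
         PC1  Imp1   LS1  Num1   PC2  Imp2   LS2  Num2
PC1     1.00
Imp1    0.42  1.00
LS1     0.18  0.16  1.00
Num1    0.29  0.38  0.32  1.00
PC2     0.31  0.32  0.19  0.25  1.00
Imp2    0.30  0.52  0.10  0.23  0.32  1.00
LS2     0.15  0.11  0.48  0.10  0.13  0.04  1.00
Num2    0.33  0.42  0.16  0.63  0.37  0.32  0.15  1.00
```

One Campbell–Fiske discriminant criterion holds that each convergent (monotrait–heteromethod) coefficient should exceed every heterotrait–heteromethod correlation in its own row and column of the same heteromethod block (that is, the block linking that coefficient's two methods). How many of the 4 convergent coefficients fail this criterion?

Each convergent coefficient versus the relevant comparison correlations:
PC (methods 1·2): 0.31 vs {0.30, 0.32, 0.15, 0.19, 0.33, 0.25} → fail.
Imp (methods 1·2): 0.52 vs {0.32, 0.30, 0.11, 0.10, 0.42, 0.23} → pass.
LS (methods 1·2): 0.48 vs {0.19, 0.15, 0.10, 0.11, 0.16, 0.10} → pass.
Num (methods 1·2): 0.63 vs {0.25, 0.33, 0.23, 0.42, 0.10, 0.16} → pass.
1 of 4 fail.

1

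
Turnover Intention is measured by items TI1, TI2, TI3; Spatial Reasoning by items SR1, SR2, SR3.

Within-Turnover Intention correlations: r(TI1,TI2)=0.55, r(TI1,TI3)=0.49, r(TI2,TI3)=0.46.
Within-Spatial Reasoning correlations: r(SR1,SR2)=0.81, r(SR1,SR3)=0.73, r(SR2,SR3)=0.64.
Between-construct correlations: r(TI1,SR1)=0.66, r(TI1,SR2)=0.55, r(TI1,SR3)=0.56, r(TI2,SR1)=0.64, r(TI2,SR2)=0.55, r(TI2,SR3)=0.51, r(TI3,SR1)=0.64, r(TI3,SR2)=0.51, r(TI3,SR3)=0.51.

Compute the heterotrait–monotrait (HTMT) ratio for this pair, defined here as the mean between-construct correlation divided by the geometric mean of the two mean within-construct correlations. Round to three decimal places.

0.946

Mean heterotrait r = 5.13/9 = 0.5700.
Mean within-TI = 1.50/3 = 0.5000; mean within-SR = 2.18/3 = 0.7267.
Geometric mean = √(0.5000 × 0.7267) = 0.6028.
HTMT = 0.5700 / 0.6028 = 0.946.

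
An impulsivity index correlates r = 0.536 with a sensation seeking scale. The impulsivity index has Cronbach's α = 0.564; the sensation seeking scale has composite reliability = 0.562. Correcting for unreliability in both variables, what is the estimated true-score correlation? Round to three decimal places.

r_true = r_obs / √(r_xx · r_yy) = 0.536 / √(0.564 × 0.562) = 0.536 / √0.316968 = 0.536 / 0.5630 ≈ 0.952.

0.952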